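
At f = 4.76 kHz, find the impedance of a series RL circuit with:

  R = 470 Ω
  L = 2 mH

Step 1 — Angular frequency: ω = 2π·f = 2π·4760 = 2.991e+04 rad/s.
Step 2 — Component impedances:
  R: Z = R = 470 Ω
  L: Z = jωL = j·2.991e+04·0.002 = 0 + j59.82 Ω
Step 3 — Series combination: Z_total = R + L = 470 + j59.82 Ω = 473.8∠7.3° Ω.

Z = 470 + j59.82 Ω = 473.8∠7.3° Ω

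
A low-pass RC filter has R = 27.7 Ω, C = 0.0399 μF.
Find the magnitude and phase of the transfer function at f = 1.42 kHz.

Step 1 — Angular frequency: ω = 2π·1420 = 8922 rad/s.
Step 2 — Transfer function: H(jω) = 1/(1 + jωRC).
Step 3 — Denominator: 1 + jωRC = 1 + j·8922·27.7·3.99e-08 = 1 + j0.009861.
Step 4 — H = 0.9999 - j0.00986.
Step 5 — Magnitude: |H| = 1 (-0.0 dB); phase: φ = -0.6°.

|H| = 1 (-0.0 dB), φ = -0.6°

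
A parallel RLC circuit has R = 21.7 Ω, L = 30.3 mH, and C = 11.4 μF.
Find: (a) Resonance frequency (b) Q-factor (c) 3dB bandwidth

Step 1 — Resonance: ω₀ = 1/√(LC) = 1/√(0.0303·1.14e-05) = 1701 rad/s.
Step 2 — f₀ = ω₀/(2π) = 270.8 Hz.
Step 3 — Parallel Q: Q = R/(ω₀L) = 21.7/(1701·0.0303) = 0.4209.
Step 4 — Bandwidth: Δω = ω₀/Q = 4042 rad/s; BW = Δω/(2π) = 643.4 Hz.

(a) f₀ = 270.8 Hz  (b) Q = 0.4209  (c) BW = 643.4 Hz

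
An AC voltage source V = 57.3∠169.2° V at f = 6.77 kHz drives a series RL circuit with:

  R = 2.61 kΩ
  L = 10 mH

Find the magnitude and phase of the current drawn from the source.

Step 1 — Angular frequency: ω = 2π·f = 2π·6770 = 4.254e+04 rad/s.
Step 2 — Component impedances:
  R: Z = R = 2610 Ω
  L: Z = jωL = j·4.254e+04·0.01 = 0 + j425.4 Ω
Step 3 — Series combination: Z_total = R + L = 2610 + j425.4 Ω = 2644∠9.3° Ω.
Step 4 — Source phasor: V = 57.3∠169.2° V = -56.29 + j10.74 V.
Step 5 — Ohm's law: I = V / Z_total = (-56.29 + j10.74) / (2610 + j425.4) = -0.02035 + j0.007431 A.
Step 6 — Convert to polar: |I| = 0.02167 A, ∠I = 159.9°.

I = 0.02167∠159.9° A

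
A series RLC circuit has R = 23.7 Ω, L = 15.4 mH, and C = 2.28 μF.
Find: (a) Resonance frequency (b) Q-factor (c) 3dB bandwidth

Step 1 — Resonance condition Im(Z)=0 gives ω₀ = 1/√(LC).
Step 2 — ω₀ = 1/√(0.0154·2.28e-06) = 5337 rad/s.
Step 3 — f₀ = ω₀/(2π) = 849.4 Hz.
Step 4 — Series Q: Q = ω₀L/R = 5337·0.0154/23.7 = 3.468.
Step 5 — 3dB bandwidth: Δω = ω₀/Q = 1539 rad/s; BW = Δω/(2π) = 244.9 Hz.

(a) f₀ = 849.4 Hz  (b) Q = 3.468  (c) BW = 244.9 Hz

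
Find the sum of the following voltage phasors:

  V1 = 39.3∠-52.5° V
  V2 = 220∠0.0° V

Step 1 — Convert each phasor to rectangular form:
  V1 = 39.3·(cos(-52.5°) + j·sin(-52.5°)) = 23.92 - j31.18 V
  V2 = 220·(cos(0.0°) + j·sin(0.0°)) = 220 V
Step 2 — Sum components: V_total = 243.9 - j31.18 V.
Step 3 — Convert to polar: |V_total| = 245.9 V, ∠V_total = -7.3°.

V_total = 245.9∠-7.3° V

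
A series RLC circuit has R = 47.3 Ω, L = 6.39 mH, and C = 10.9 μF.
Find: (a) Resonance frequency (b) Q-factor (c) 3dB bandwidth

Step 1 — Resonance: ω₀ = 1/√(LC) = 1/√(0.00639·1.09e-05) = 3789 rad/s.
Step 2 — f₀ = ω₀/(2π) = 603.1 Hz.
Step 3 — Series Q: Q = ω₀L/R = 3789·0.00639/47.3 = 0.5119.
Step 4 — Bandwidth: Δω = ω₀/Q = 7402 rad/s; BW = Δω/(2π) = 1178 Hz.

(a) f₀ = 603.1 Hz  (b) Q = 0.5119  (c) BW = 1178 Hz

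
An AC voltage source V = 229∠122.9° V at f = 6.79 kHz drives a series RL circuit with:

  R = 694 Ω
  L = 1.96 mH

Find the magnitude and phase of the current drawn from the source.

Step 1 — Angular frequency: ω = 2π·f = 2π·6790 = 4.266e+04 rad/s.
Step 2 — Component impedances:
  R: Z = R = 694 Ω
  L: Z = jωL = j·4.266e+04·0.00196 = 0 + j83.62 Ω
Step 3 — Series combination: Z_total = R + L = 694 + j83.62 Ω = 699∠6.9° Ω.
Step 4 — Source phasor: V = 229∠122.9° V = -124.4 + j192.3 V.
Step 5 — Ohm's law: I = V / Z_total = (-124.4 + j192.3) / (694 + j83.62) = -0.1438 + j0.2944 A.
Step 6 — Convert to polar: |I| = 0.3276 A, ∠I = 116.0°.

I = 0.3276∠116.0° A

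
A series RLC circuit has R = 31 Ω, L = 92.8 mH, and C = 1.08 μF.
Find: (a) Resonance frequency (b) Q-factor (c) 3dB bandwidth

Step 1 — Resonance: ω₀ = 1/√(LC) = 1/√(0.0928·1.08e-06) = 3159 rad/s.
Step 2 — f₀ = ω₀/(2π) = 502.7 Hz.
Step 3 — Series Q: Q = ω₀L/R = 3159·0.0928/31 = 9.456.
Step 4 — Bandwidth: Δω = ω₀/Q = 334.1 rad/s; BW = Δω/(2π) = 53.17 Hz.

(a) f₀ = 502.7 Hz  (b) Q = 9.456  (c) BW = 53.17 Hz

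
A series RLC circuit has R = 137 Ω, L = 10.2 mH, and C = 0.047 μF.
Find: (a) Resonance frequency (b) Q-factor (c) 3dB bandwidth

Step 1 — Resonance: ω₀ = 1/√(LC) = 1/√(0.0102·4.7e-08) = 4.567e+04 rad/s.
Step 2 — f₀ = ω₀/(2π) = 7269 Hz.
Step 3 — Series Q: Q = ω₀L/R = 4.567e+04·0.0102/137 = 3.4.
Step 4 — Bandwidth: Δω = ω₀/Q = 1.343e+04 rad/s; BW = Δω/(2π) = 2138 Hz.

(a) f₀ = 7269 Hz  (b) Q = 3.4  (c) BW = 2138 Hz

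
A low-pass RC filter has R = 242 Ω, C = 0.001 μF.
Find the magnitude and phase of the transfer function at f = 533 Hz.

Step 1 — Angular frequency: ω = 2π·533 = 3349 rad/s.
Step 2 — Transfer function: H(jω) = 1/(1 + jωRC).
Step 3 — Denominator: 1 + jωRC = 1 + j·3349·242·1e-09 = 1 + j0.0008104.
Step 4 — H = 1 - j0.0008104.
Step 5 — Magnitude: |H| = 1 (-0.0 dB); phase: φ = -0.0°.

|H| = 1 (-0.0 dB), φ = -0.0°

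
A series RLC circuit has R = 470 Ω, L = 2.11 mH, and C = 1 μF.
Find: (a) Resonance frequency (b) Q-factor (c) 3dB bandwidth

Step 1 — Resonance: ω₀ = 1/√(LC) = 1/√(0.00211·1e-06) = 2.177e+04 rad/s.
Step 2 — f₀ = ω₀/(2π) = 3465 Hz.
Step 3 — Series Q: Q = ω₀L/R = 2.177e+04·0.00211/470 = 0.09773.
Step 4 — Bandwidth: Δω = ω₀/Q = 2.227e+05 rad/s; BW = Δω/(2π) = 3.545e+04 Hz.

(a) f₀ = 3465 Hz  (b) Q = 0.09773  (c) BW = 3.545e+04 Hz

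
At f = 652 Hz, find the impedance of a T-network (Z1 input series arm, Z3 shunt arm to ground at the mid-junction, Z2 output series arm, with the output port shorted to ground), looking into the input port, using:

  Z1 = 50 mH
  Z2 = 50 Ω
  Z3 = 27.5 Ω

Step 1 — Angular frequency: ω = 2π·f = 2π·652 = 4097 rad/s.
Step 2 — Component impedances:
  Z1: Z = jωL = j·4097·0.05 = 0 + j204.8 Ω
  Z2: Z = R = 50 Ω
  Z3: Z = R = 27.5 Ω
Step 3 — With the output port shorted to ground, the output series arm Z2 runs from the junction to ground; the shunt arm Z3 also runs from the junction to ground. They appear in parallel: Z3 || Z2 = 17.74 Ω.
Step 4 — Series with input arm Z1: Z_in = Z1 + (Z3 || Z2) = 17.74 + j204.8 Ω = 205.6∠85.0° Ω.

Z = 17.74 + j204.8 Ω = 205.6∠85.0° Ω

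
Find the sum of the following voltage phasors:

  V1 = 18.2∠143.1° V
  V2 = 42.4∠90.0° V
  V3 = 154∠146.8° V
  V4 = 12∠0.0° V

Step 1 — Convert each phasor to rectangular form:
  V1 = 18.2·(cos(143.1°) + j·sin(143.1°)) = -14.55 + j10.93 V
  V2 = 42.4·(cos(90.0°) + j·sin(90.0°)) = 0 + j42.4 V
  V3 = 154·(cos(146.8°) + j·sin(146.8°)) = -128.9 + j84.32 V
  V4 = 12·(cos(0.0°) + j·sin(0.0°)) = 12 V
Step 2 — Sum components: V_total = -131.4 + j137.7 V.
Step 3 — Convert to polar: |V_total| = 190.3 V, ∠V_total = 133.7°.

V_total = 190.3∠133.7° V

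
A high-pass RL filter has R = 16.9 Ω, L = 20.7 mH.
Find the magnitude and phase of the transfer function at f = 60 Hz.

Step 1 — Angular frequency: ω = 2π·60 = 377 rad/s.
Step 2 — Transfer function: H(jω) = jωL/(R + jωL).
Step 3 — Numerator jωL = j·7.804; denominator R + jωL = 16.9 + j7.804.
Step 4 — H = 0.1757 + j0.3806.
Step 5 — Magnitude: |H| = 0.4192 (-7.6 dB); phase: φ = 65.2°.

|H| = 0.4192 (-7.6 dB), φ = 65.2°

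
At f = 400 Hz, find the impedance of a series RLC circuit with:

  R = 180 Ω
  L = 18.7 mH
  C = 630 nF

Step 1 — Angular frequency: ω = 2π·f = 2π·400 = 2513 rad/s.
Step 2 — Component impedances:
  R: Z = R = 180 Ω
  L: Z = jωL = j·2513·0.0187 = 0 + j47 Ω
  C: Z = 1/(jωC) = -j/(ω·C) = 0 - j631.6 Ω
Step 3 — Series combination: Z_total = R + L + C = 180 - j584.6 Ω = 611.7∠-72.9° Ω.

Z = 180 - j584.6 Ω = 611.7∠-72.9° Ω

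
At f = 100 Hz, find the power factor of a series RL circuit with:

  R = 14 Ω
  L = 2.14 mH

Step 1 — Angular frequency: ω = 2π·f = 2π·100 = 628.3 rad/s.
Step 2 — Component impedances:
  R: Z = R = 14 Ω
  L: Z = jωL = j·628.3·0.00214 = 0 + j1.345 Ω
Step 3 — Series combination: Z_total = R + L = 14 + j1.345 Ω = 14.06∠5.5° Ω.
Step 4 — Power factor: PF = cos(φ) = Re(Z)/|Z| = 14/14.064 = 0.9954.
Step 5 — Type: Im(Z) = 1.345 ⇒ lagging (phase φ = 5.5°).

PF = 0.9954 (lagging, φ = 5.5°)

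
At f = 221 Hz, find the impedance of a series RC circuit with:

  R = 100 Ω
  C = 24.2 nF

Step 1 — Angular frequency: ω = 2π·f = 2π·221 = 1389 rad/s.
Step 2 — Component impedances:
  R: Z = R = 100 Ω
  C: Z = 1/(jωC) = -j/(ω·C) = 0 - j2.976e+04 Ω
Step 3 — Series combination: Z_total = R + C = 100 - j2.976e+04 Ω = 2.976e+04∠-89.8° Ω.

Z = 100 - j2.976e+04 Ω = 2.976e+04∠-89.8° Ω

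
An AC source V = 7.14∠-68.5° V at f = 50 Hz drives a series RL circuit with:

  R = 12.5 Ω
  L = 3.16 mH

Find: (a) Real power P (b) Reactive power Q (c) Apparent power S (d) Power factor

Step 1 — Angular frequency: ω = 2π·f = 2π·50 = 314.2 rad/s.
Step 2 — Component impedances:
  R: Z = R = 12.5 Ω
  L: Z = jωL = j·314.2·0.00316 = 0 + j0.9927 Ω
Step 3 — Series combination: Z_total = R + L = 12.5 + j0.9927 Ω = 12.54∠4.5° Ω.
Step 4 — Source phasor: V = 7.14∠-68.5° V = 2.617 - j6.643 V.
Step 5 — Current: I = V / Z = 0.1661 - j0.5446 A = 0.5694∠-73.0° A.
Step 6 — Complex power: S = V·I* = 4.053 + j0.3219 VA.
Step 7 — Real power: P = Re(S) = 4.053 W.
Step 8 — Reactive power: Q = Im(S) = 0.3219 VAR.
Step 9 — Apparent power: |S| = 4.066 VA.
Step 10 — Power factor: PF = P/|S| = 0.9969 (lagging).

(a) P = 4.053 W  (b) Q = 0.3219 VAR  (c) S = 4.066 VA  (d) PF = 0.9969 (lagging)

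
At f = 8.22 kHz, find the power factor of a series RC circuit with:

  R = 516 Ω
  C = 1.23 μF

Step 1 — Angular frequency: ω = 2π·f = 2π·8220 = 5.165e+04 rad/s.
Step 2 — Component impedances:
  R: Z = R = 516 Ω
  C: Z = 1/(jωC) = -j/(ω·C) = 0 - j15.74 Ω
Step 3 — Series combination: Z_total = R + C = 516 - j15.74 Ω = 516.2∠-1.7° Ω.
Step 4 — Power factor: PF = cos(φ) = Re(Z)/|Z| = 516/516.24 = 0.9995.
Step 5 — Type: Im(Z) = -15.74 ⇒ leading (phase φ = -1.7°).

PF = 0.9995 (leading, φ = -1.7°)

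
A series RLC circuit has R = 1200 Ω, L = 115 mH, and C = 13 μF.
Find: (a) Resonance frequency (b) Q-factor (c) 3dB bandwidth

Step 1 — Resonance condition Im(Z)=0 gives ω₀ = 1/√(LC).
Step 2 — ω₀ = 1/√(0.115·1.3e-05) = 817.9 rad/s.
Step 3 — f₀ = ω₀/(2π) = 130.2 Hz.
Step 4 — Series Q: Q = ω₀L/R = 817.9·0.115/1200 = 0.07838.
Step 5 — 3dB bandwidth: Δω = ω₀/Q = 1.043e+04 rad/s; BW = Δω/(2π) = 1661 Hz.

(a) f₀ = 130.2 Hz  (b) Q = 0.07838  (c) BW = 1661 Hz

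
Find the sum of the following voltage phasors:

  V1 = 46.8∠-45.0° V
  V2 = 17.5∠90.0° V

Step 1 — Convert each phasor to rectangular form:
  V1 = 46.8·(cos(-45.0°) + j·sin(-45.0°)) = 33.09 - j33.09 V
  V2 = 17.5·(cos(90.0°) + j·sin(90.0°)) = 0 + j17.5 V
Step 2 — Sum components: V_total = 33.09 - j15.59 V.
Step 3 — Convert to polar: |V_total| = 36.58 V, ∠V_total = -25.2°.

V_total = 36.58∠-25.2° V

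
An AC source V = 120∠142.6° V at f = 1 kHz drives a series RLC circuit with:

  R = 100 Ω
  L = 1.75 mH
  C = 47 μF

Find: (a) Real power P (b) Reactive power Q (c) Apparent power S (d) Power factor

Step 1 — Angular frequency: ω = 2π·f = 2π·1000 = 6283 rad/s.
Step 2 — Component impedances:
  R: Z = R = 100 Ω
  L: Z = jωL = j·6283·0.00175 = 0 + j11 Ω
  C: Z = 1/(jωC) = -j/(ω·C) = 0 - j3.386 Ω
Step 3 — Series combination: Z_total = R + L + C = 100 + j7.609 Ω = 100.3∠4.4° Ω.
Step 4 — Source phasor: V = 120∠142.6° V = -95.33 + j72.89 V.
Step 5 — Current: I = V / Z = -0.8927 + j0.7968 A = 1.197∠138.2° A.
Step 6 — Complex power: S = V·I* = 143.2 + j10.89 VA.
Step 7 — Real power: P = Re(S) = 143.2 W.
Step 8 — Reactive power: Q = Im(S) = 10.89 VAR.
Step 9 — Apparent power: |S| = 143.6 VA.
Step 10 — Power factor: PF = P/|S| = 0.9971 (lagging).

(a) P = 143.2 W  (b) Q = 10.89 VAR  (c) S = 143.6 VA  (d) PF = 0.9971 (lagging)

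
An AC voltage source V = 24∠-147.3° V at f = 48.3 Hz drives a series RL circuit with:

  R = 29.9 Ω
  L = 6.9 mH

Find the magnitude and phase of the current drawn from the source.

Step 1 — Angular frequency: ω = 2π·f = 2π·48.3 = 303.5 rad/s.
Step 2 — Component impedances:
  R: Z = R = 29.9 Ω
  L: Z = jωL = j·303.5·0.0069 = 0 + j2.094 Ω
Step 3 — Series combination: Z_total = R + L = 29.9 + j2.094 Ω = 29.97∠4.0° Ω.
Step 4 — Source phasor: V = 24∠-147.3° V = -20.2 - j12.97 V.
Step 5 — Ohm's law: I = V / Z_total = (-20.2 - j12.97) / (29.9 + j2.094) = -0.7024 - j0.3844 A.
Step 6 — Convert to polar: |I| = 0.8007 A, ∠I = -151.3°.

I = 0.8007∠-151.3° A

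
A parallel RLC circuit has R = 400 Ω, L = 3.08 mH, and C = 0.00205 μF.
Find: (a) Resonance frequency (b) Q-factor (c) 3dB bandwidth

Step 1 — Resonance: ω₀ = 1/√(LC) = 1/√(0.00308·2.05e-09) = 3.98e+05 rad/s.
Step 2 — f₀ = ω₀/(2π) = 6.334e+04 Hz.
Step 3 — Parallel Q: Q = R/(ω₀L) = 400/(3.98e+05·0.00308) = 0.3263.
Step 4 — Bandwidth: Δω = ω₀/Q = 1.22e+06 rad/s; BW = Δω/(2π) = 1.941e+05 Hz.

(a) f₀ = 6.334e+04 Hz  (b) Q = 0.3263  (c) BW = 1.941e+05 Hz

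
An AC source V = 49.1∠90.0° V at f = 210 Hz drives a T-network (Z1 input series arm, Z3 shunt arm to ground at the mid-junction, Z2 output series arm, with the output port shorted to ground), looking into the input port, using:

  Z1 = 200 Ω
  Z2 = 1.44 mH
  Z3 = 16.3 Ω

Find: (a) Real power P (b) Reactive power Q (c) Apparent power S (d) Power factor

Step 1 — Angular frequency: ω = 2π·f = 2π·210 = 1319 rad/s.
Step 2 — Component impedances:
  Z1: Z = R = 200 Ω
  Z2: Z = jωL = j·1319·0.00144 = 0 + j1.9 Ω
  Z3: Z = R = 16.3 Ω
Step 3 — With the output port shorted to ground, the output series arm Z2 runs from the junction to ground; the shunt arm Z3 also runs from the junction to ground. They appear in parallel: Z3 || Z2 = 0.2185 + j1.875 Ω.
Step 4 — Series with input arm Z1: Z_in = Z1 + (Z3 || Z2) = 200.2 + j1.875 Ω = 200.2∠0.5° Ω.
Step 5 — Source phasor: V = 49.1∠90.0° V = 0 + j49.1 V.
Step 6 — Current: I = V / Z = 0.002296 + j0.2452 A = 0.2452∠89.5° A.
Step 7 — Complex power: S = V·I* = 12.04 + j0.1127 VA.
Step 8 — Real power: P = Re(S) = 12.04 W.
Step 9 — Reactive power: Q = Im(S) = 0.1127 VAR.
Step 10 — Apparent power: |S| = 12.04 VA.
Step 11 — Power factor: PF = P/|S| = 1 (lagging).

(a) P = 12.04 W  (b) Q = 0.1127 VAR  (c) S = 12.04 VA  (d) PF = 1 (lagging)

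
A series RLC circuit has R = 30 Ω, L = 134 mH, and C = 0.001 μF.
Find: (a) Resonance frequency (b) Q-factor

Step 1 — Resonance condition Im(Z)=0 gives ω₀ = 1/√(LC).
Step 2 — ω₀ = 1/√(0.134·1e-09) = 8.639e+04 rad/s.
Step 3 — f₀ = ω₀/(2π) = 1.375e+04 Hz.
Step 4 — Series Q: Q = ω₀L/R = 8.639e+04·0.134/30 = 385.9.

(a) f₀ = 1.375e+04 Hz  (b) Q = 385.9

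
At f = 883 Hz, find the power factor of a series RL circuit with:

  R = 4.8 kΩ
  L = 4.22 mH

Step 1 — Angular frequency: ω = 2π·f = 2π·883 = 5548 rad/s.
Step 2 — Component impedances:
  R: Z = R = 4800 Ω
  L: Z = jωL = j·5548·0.00422 = 0 + j23.41 Ω
Step 3 — Series combination: Z_total = R + L = 4800 + j23.41 Ω = 4800∠0.3° Ω.
Step 4 — Power factor: PF = cos(φ) = Re(Z)/|Z| = 4800/4800 = 1.
Step 5 — Type: Im(Z) = 23.41 ⇒ lagging (phase φ = 0.3°).

PF = 1 (lagging, φ = 0.3°)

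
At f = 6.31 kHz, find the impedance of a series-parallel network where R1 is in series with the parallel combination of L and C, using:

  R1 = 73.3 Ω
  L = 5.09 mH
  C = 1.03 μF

Step 1 — Angular frequency: ω = 2π·f = 2π·6310 = 3.965e+04 rad/s.
Step 2 — Component impedances:
  R1: Z = R = 73.3 Ω
  L: Z = jωL = j·3.965e+04·0.00509 = 0 + j201.8 Ω
  C: Z = 1/(jωC) = -j/(ω·C) = 0 - j24.49 Ω
Step 3 — Parallel branch: L || C = 1/(1/L + 1/C) = 0 - j27.87 Ω.
Step 4 — Series with R1: Z_total = R1 + (L || C) = 73.3 - j27.87 Ω = 78.42∠-20.8° Ω.

Z = 73.3 - j27.87 Ω = 78.42∠-20.8° Ω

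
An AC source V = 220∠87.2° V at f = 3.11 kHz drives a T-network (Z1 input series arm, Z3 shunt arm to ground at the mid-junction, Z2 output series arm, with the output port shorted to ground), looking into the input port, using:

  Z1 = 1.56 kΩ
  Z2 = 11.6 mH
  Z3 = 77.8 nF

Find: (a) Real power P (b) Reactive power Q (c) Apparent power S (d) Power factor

Step 1 — Angular frequency: ω = 2π·f = 2π·3110 = 1.954e+04 rad/s.
Step 2 — Component impedances:
  Z1: Z = R = 1560 Ω
  Z2: Z = jωL = j·1.954e+04·0.0116 = 0 + j226.7 Ω
  Z3: Z = 1/(jωC) = -j/(ω·C) = 0 - j657.8 Ω
Step 3 — With the output port shorted to ground, the output series arm Z2 runs from the junction to ground; the shunt arm Z3 also runs from the junction to ground. They appear in parallel: Z3 || Z2 = 0 + j345.9 Ω.
Step 4 — Series with input arm Z1: Z_in = Z1 + (Z3 || Z2) = 1560 + j345.9 Ω = 1598∠12.5° Ω.
Step 5 — Source phasor: V = 220∠87.2° V = 10.75 + j219.7 V.
Step 6 — Current: I = V / Z = 0.03633 + j0.1328 A = 0.1377∠74.7° A.
Step 7 — Complex power: S = V·I* = 29.57 + j6.556 VA.
Step 8 — Real power: P = Re(S) = 29.57 W.
Step 9 — Reactive power: Q = Im(S) = 6.556 VAR.
Step 10 — Apparent power: |S| = 30.29 VA.
Step 11 — Power factor: PF = P/|S| = 0.9763 (lagging).

(a) P = 29.57 W  (b) Q = 6.556 VAR  (c) S = 30.29 VA  (d) PF = 0.9763 (lagging)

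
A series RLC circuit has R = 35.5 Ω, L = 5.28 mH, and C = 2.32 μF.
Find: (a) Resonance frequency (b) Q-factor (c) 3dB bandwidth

Step 1 — Resonance: ω₀ = 1/√(LC) = 1/√(0.00528·2.32e-06) = 9035 rad/s.
Step 2 — f₀ = ω₀/(2π) = 1438 Hz.
Step 3 — Series Q: Q = ω₀L/R = 9035·0.00528/35.5 = 1.344.
Step 4 — Bandwidth: Δω = ω₀/Q = 6723 rad/s; BW = Δω/(2π) = 1070 Hz.

(a) f₀ = 1438 Hz  (b) Q = 1.344  (c) BW = 1070 Hz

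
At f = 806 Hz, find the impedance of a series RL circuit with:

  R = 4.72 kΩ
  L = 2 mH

Step 1 — Angular frequency: ω = 2π·f = 2π·806 = 5064 rad/s.
Step 2 — Component impedances:
  R: Z = R = 4720 Ω
  L: Z = jωL = j·5064·0.002 = 0 + j10.13 Ω
Step 3 — Series combination: Z_total = R + L = 4720 + j10.13 Ω = 4720∠0.1° Ω.

Z = 4720 + j10.13 Ω = 4720∠0.1° Ω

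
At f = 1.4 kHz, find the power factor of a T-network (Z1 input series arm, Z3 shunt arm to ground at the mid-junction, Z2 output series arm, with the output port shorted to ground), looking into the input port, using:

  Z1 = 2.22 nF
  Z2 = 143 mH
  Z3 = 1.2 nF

Step 1 — Angular frequency: ω = 2π·f = 2π·1400 = 8796 rad/s.
Step 2 — Component impedances:
  Z1: Z = 1/(jωC) = -j/(ω·C) = 0 - j5.121e+04 Ω
  Z2: Z = jωL = j·8796·0.143 = 0 + j1258 Ω
  Z3: Z = 1/(jωC) = -j/(ω·C) = 0 - j9.474e+04 Ω
Step 3 — With the output port shorted to ground, the output series arm Z2 runs from the junction to ground; the shunt arm Z3 also runs from the junction to ground. They appear in parallel: Z3 || Z2 = 0 + j1275 Ω.
Step 4 — Series with input arm Z1: Z_in = Z1 + (Z3 || Z2) = 0 - j4.993e+04 Ω = 4.993e+04∠-90.0° Ω.
Step 5 — Power factor: PF = cos(φ) = Re(Z)/|Z| = 0/4.993e+04 = 0.
Step 6 — Type: Im(Z) = -4.993e+04 ⇒ leading (phase φ = -90.0°).

PF = 0 (leading, φ = -90.0°)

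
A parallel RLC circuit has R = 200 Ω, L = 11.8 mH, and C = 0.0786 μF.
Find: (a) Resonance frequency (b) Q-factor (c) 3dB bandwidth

Step 1 — Resonance: ω₀ = 1/√(LC) = 1/√(0.0118·7.86e-08) = 3.284e+04 rad/s.
Step 2 — f₀ = ω₀/(2π) = 5226 Hz.
Step 3 — Parallel Q: Q = R/(ω₀L) = 200/(3.284e+04·0.0118) = 0.5162.
Step 4 — Bandwidth: Δω = ω₀/Q = 6.361e+04 rad/s; BW = Δω/(2π) = 1.012e+04 Hz.

(a) f₀ = 5226 Hz  (b) Q = 0.5162  (c) BW = 1.012e+04 Hz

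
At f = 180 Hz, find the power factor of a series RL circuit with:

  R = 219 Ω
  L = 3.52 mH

Step 1 — Angular frequency: ω = 2π·f = 2π·180 = 1131 rad/s.
Step 2 — Component impedances:
  R: Z = R = 219 Ω
  L: Z = jωL = j·1131·0.00352 = 0 + j3.981 Ω
Step 3 — Series combination: Z_total = R + L = 219 + j3.981 Ω = 219∠1.0° Ω.
Step 4 — Power factor: PF = cos(φ) = Re(Z)/|Z| = 219/219.04 = 0.9998.
Step 5 — Type: Im(Z) = 3.981 ⇒ lagging (phase φ = 1.0°).

PF = 0.9998 (lagging, φ = 1.0°)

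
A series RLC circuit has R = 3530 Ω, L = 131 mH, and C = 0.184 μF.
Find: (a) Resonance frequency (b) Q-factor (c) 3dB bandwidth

Step 1 — Resonance: ω₀ = 1/√(LC) = 1/√(0.131·1.84e-07) = 6441 rad/s.
Step 2 — f₀ = ω₀/(2π) = 1025 Hz.
Step 3 — Series Q: Q = ω₀L/R = 6441·0.131/3530 = 0.239.
Step 4 — Bandwidth: Δω = ω₀/Q = 2.695e+04 rad/s; BW = Δω/(2π) = 4289 Hz.

(a) f₀ = 1025 Hz  (b) Q = 0.239  (c) BW = 4289 Hz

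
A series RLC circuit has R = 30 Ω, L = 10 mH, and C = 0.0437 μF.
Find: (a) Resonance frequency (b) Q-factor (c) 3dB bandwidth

Step 1 — Resonance: ω₀ = 1/√(LC) = 1/√(0.01·4.37e-08) = 4.784e+04 rad/s.
Step 2 — f₀ = ω₀/(2π) = 7613 Hz.
Step 3 — Series Q: Q = ω₀L/R = 4.784e+04·0.01/30 = 15.95.
Step 4 — Bandwidth: Δω = ω₀/Q = 3000 rad/s; BW = Δω/(2π) = 477.5 Hz.

(a) f₀ = 7613 Hz  (b) Q = 15.95  (c) BW = 477.5 Hz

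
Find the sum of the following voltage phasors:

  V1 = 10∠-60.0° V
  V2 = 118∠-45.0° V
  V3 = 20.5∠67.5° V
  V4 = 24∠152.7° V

Step 1 — Convert each phasor to rectangular form:
  V1 = 10·(cos(-60.0°) + j·sin(-60.0°)) = 5 - j8.66 V
  V2 = 118·(cos(-45.0°) + j·sin(-45.0°)) = 83.44 - j83.44 V
  V3 = 20.5·(cos(67.5°) + j·sin(67.5°)) = 7.845 + j18.94 V
  V4 = 24·(cos(152.7°) + j·sin(152.7°)) = -21.33 + j11.01 V
Step 2 — Sum components: V_total = 74.96 - j62.15 V.
Step 3 — Convert to polar: |V_total| = 97.37 V, ∠V_total = -39.7°.

V_total = 97.37∠-39.7° V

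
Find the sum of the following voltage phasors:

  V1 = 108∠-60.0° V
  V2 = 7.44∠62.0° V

Step 1 — Convert each phasor to rectangular form:
  V1 = 108·(cos(-60.0°) + j·sin(-60.0°)) = 54 - j93.53 V
  V2 = 7.44·(cos(62.0°) + j·sin(62.0°)) = 3.493 + j6.569 V
Step 2 — Sum components: V_total = 57.49 - j86.96 V.
Step 3 — Convert to polar: |V_total| = 104.2 V, ∠V_total = -56.5°.

V_total = 104.2∠-56.5° V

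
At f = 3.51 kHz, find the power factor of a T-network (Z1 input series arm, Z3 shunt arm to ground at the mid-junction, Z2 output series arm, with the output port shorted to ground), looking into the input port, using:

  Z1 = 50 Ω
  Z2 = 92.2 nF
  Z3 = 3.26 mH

Step 1 — Angular frequency: ω = 2π·f = 2π·3510 = 2.205e+04 rad/s.
Step 2 — Component impedances:
  Z1: Z = R = 50 Ω
  Z2: Z = 1/(jωC) = -j/(ω·C) = 0 - j491.8 Ω
  Z3: Z = jωL = j·2.205e+04·0.00326 = 0 + j71.9 Ω
Step 3 — With the output port shorted to ground, the output series arm Z2 runs from the junction to ground; the shunt arm Z3 also runs from the junction to ground. They appear in parallel: Z3 || Z2 = 0 + j84.21 Ω.
Step 4 — Series with input arm Z1: Z_in = Z1 + (Z3 || Z2) = 50 + j84.21 Ω = 97.93∠59.3° Ω.
Step 5 — Power factor: PF = cos(φ) = Re(Z)/|Z| = 50/97.93 = 0.5106.
Step 6 — Type: Im(Z) = 84.21 ⇒ lagging (phase φ = 59.3°).

PF = 0.5106 (lagging, φ = 59.3°)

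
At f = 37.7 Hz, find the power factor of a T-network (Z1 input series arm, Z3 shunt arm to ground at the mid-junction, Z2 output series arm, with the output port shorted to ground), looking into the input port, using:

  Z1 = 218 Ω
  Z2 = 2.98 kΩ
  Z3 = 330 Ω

Step 1 — Angular frequency: ω = 2π·f = 2π·37.7 = 236.9 rad/s.
Step 2 — Component impedances:
  Z1: Z = R = 218 Ω
  Z2: Z = R = 2980 Ω
  Z3: Z = R = 330 Ω
Step 3 — With the output port shorted to ground, the output series arm Z2 runs from the junction to ground; the shunt arm Z3 also runs from the junction to ground. They appear in parallel: Z3 || Z2 = 297.1 Ω.
Step 4 — Series with input arm Z1: Z_in = Z1 + (Z3 || Z2) = 515.1 Ω = 515.1∠0.0° Ω.
Step 5 — Power factor: PF = cos(φ) = Re(Z)/|Z| = 515.1/515.1 = 1.
Step 6 — Type: Im(Z) = 0 ⇒ unity (phase φ = 0.0°).

PF = 1 (unity, φ = 0.0°)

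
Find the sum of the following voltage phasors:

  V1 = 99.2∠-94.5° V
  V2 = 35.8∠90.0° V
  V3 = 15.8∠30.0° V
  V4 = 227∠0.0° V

Step 1 — Convert each phasor to rectangular form:
  V1 = 99.2·(cos(-94.5°) + j·sin(-94.5°)) = -7.783 - j98.89 V
  V2 = 35.8·(cos(90.0°) + j·sin(90.0°)) = 0 + j35.8 V
  V3 = 15.8·(cos(30.0°) + j·sin(30.0°)) = 13.68 + j7.9 V
  V4 = 227·(cos(0.0°) + j·sin(0.0°)) = 227 V
Step 2 — Sum components: V_total = 232.9 - j55.19 V.
Step 3 — Convert to polar: |V_total| = 239.4 V, ∠V_total = -13.3°.

V_total = 239.4∠-13.3° V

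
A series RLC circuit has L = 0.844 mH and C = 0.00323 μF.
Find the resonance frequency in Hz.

Step 1 — Resonance condition Im(Z)=0 gives ω₀ = 1/√(LC).
Step 2 — ω₀ = 1/√(0.000844·3.23e-09) = 6.057e+05 rad/s.
Step 3 — f₀ = ω₀/(2π) = 9.639e+04 Hz.

f₀ = 9.639e+04 Hz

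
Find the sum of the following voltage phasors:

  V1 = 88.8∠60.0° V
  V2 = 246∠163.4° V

Step 1 — Convert each phasor to rectangular form:
  V1 = 88.8·(cos(60.0°) + j·sin(60.0°)) = 44.4 + j76.9 V
  V2 = 246·(cos(163.4°) + j·sin(163.4°)) = -235.7 + j70.28 V
Step 2 — Sum components: V_total = -191.3 + j147.2 V.
Step 3 — Convert to polar: |V_total| = 241.4 V, ∠V_total = 142.4°.

V_total = 241.4∠142.4° V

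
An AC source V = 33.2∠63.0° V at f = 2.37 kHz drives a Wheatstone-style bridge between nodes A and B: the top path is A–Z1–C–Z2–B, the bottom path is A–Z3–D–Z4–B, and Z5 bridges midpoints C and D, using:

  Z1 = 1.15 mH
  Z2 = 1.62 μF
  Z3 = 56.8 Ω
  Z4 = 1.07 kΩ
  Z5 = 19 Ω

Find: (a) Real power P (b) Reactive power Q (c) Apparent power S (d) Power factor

Step 1 — Angular frequency: ω = 2π·f = 2π·2370 = 1.489e+04 rad/s.
Step 2 — Component impedances:
  Z1: Z = jωL = j·1.489e+04·0.00115 = 0 + j17.12 Ω
  Z2: Z = 1/(jωC) = -j/(ω·C) = 0 - j41.45 Ω
  Z3: Z = R = 56.8 Ω
  Z4: Z = R = 1070 Ω
  Z5: Z = R = 19 Ω
Step 3 — Bridge requires nodal analysis (the Z5 bridge couples midpoints C and D, so the two paths cannot be reduced to a simple series/parallel combination). Setting node B to ground and injecting 1 A at node A, the 3-node admittance system at A, C, D solves to V_A = Z_AB = 4.964 - j25.05 Ω = 25.54∠-78.8° Ω.
Step 4 — Source phasor: V = 33.2∠63.0° V = 15.07 + j29.58 V.
Step 5 — Current: I = V / Z = -1.022 + j0.8042 A = 1.3∠141.8° A.
Step 6 — Complex power: S = V·I* = 8.391 - j42.34 VA.
Step 7 — Real power: P = Re(S) = 8.391 W.
Step 8 — Reactive power: Q = Im(S) = -42.34 VAR.
Step 9 — Apparent power: |S| = 43.16 VA.
Step 10 — Power factor: PF = P/|S| = 0.1944 (leading).

(a) P = 8.391 W  (b) Q = -42.34 VAR  (c) S = 43.16 VA  (d) PF = 0.1944 (leading)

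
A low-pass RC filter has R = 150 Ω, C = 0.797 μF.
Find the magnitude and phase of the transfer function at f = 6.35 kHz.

Step 1 — Angular frequency: ω = 2π·6350 = 3.99e+04 rad/s.
Step 2 — Transfer function: H(jω) = 1/(1 + jωRC).
Step 3 — Denominator: 1 + jωRC = 1 + j·3.99e+04·150·7.97e-07 = 1 + j4.77.
Step 4 — H = 0.0421 - j0.2008.
Step 5 — Magnitude: |H| = 0.2052 (-13.8 dB); phase: φ = -78.2°.

|H| = 0.2052 (-13.8 dB), φ = -78.2°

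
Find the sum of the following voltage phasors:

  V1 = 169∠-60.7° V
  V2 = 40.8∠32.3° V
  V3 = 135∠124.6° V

Step 1 — Convert each phasor to rectangular form:
  V1 = 169·(cos(-60.7°) + j·sin(-60.7°)) = 82.71 - j147.4 V
  V2 = 40.8·(cos(32.3°) + j·sin(32.3°)) = 34.49 + j21.8 V
  V3 = 135·(cos(124.6°) + j·sin(124.6°)) = -76.66 + j111.1 V
Step 2 — Sum components: V_total = 40.53 - j14.45 V.
Step 3 — Convert to polar: |V_total| = 43.03 V, ∠V_total = -19.6°.

V_total = 43.03∠-19.6° V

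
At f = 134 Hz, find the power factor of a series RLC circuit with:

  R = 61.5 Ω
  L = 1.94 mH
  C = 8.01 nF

Step 1 — Angular frequency: ω = 2π·f = 2π·134 = 841.9 rad/s.
Step 2 — Component impedances:
  R: Z = R = 61.5 Ω
  L: Z = jωL = j·841.9·0.00194 = 0 + j1.633 Ω
  C: Z = 1/(jωC) = -j/(ω·C) = 0 - j1.483e+05 Ω
Step 3 — Series combination: Z_total = R + L + C = 61.5 - j1.483e+05 Ω = 1.483e+05∠-90.0° Ω.
Step 4 — Power factor: PF = cos(φ) = Re(Z)/|Z| = 61.5/1.4828e+05 = 0.0004148.
Step 5 — Type: Im(Z) = -1.483e+05 ⇒ leading (phase φ = -90.0°).

PF = 0.0004148 (leading, φ = -90.0°)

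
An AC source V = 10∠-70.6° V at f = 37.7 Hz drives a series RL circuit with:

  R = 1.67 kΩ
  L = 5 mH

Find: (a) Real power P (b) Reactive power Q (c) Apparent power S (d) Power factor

Step 1 — Angular frequency: ω = 2π·f = 2π·37.7 = 236.9 rad/s.
Step 2 — Component impedances:
  R: Z = R = 1670 Ω
  L: Z = jωL = j·236.9·0.005 = 0 + j1.184 Ω
Step 3 — Series combination: Z_total = R + L = 1670 + j1.184 Ω = 1670∠0.0° Ω.
Step 4 — Source phasor: V = 10∠-70.6° V = 3.322 - j9.432 V.
Step 5 — Current: I = V / Z = 0.001985 - j0.005649 A = 0.005988∠-70.6° A.
Step 6 — Complex power: S = V·I* = 0.05988 + j4.247e-05 VA.
Step 7 — Real power: P = Re(S) = 0.05988 W.
Step 8 — Reactive power: Q = Im(S) = 4.247e-05 VAR.
Step 9 — Apparent power: |S| = 0.05988 VA.
Step 10 — Power factor: PF = P/|S| = 1 (lagging).

(a) P = 0.05988 W  (b) Q = 4.247e-05 VAR  (c) S = 0.05988 VA  (d) PF = 1 (lagging)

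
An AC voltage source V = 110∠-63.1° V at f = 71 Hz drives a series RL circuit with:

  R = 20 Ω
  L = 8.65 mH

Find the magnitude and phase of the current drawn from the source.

Step 1 — Angular frequency: ω = 2π·f = 2π·71 = 446.1 rad/s.
Step 2 — Component impedances:
  R: Z = R = 20 Ω
  L: Z = jωL = j·446.1·0.00865 = 0 + j3.859 Ω
Step 3 — Series combination: Z_total = R + L = 20 + j3.859 Ω = 20.37∠10.9° Ω.
Step 4 — Source phasor: V = 110∠-63.1° V = 49.77 - j98.1 V.
Step 5 — Ohm's law: I = V / Z_total = (49.77 - j98.1) / (20 + j3.859) = 1.487 - j5.192 A.
Step 6 — Convert to polar: |I| = 5.4 A, ∠I = -74.0°.

I = 5.4∠-74.0° A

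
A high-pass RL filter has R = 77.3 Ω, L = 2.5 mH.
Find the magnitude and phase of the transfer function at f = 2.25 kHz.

Step 1 — Angular frequency: ω = 2π·2250 = 1.414e+04 rad/s.
Step 2 — Transfer function: H(jω) = jωL/(R + jωL).
Step 3 — Numerator jωL = j·35.34; denominator R + jωL = 77.3 + j35.34.
Step 4 — H = 0.1729 + j0.3782.
Step 5 — Magnitude: |H| = 0.4158 (-7.6 dB); phase: φ = 65.4°.

|H| = 0.4158 (-7.6 dB), φ = 65.4°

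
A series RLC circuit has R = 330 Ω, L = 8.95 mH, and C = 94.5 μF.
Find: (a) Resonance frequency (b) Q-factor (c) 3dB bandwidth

Step 1 — Resonance condition Im(Z)=0 gives ω₀ = 1/√(LC).
Step 2 — ω₀ = 1/√(0.00895·9.45e-05) = 1087 rad/s.
Step 3 — f₀ = ω₀/(2π) = 173.1 Hz.
Step 4 — Series Q: Q = ω₀L/R = 1087·0.00895/330 = 0.02949.
Step 5 — 3dB bandwidth: Δω = ω₀/Q = 3.687e+04 rad/s; BW = Δω/(2π) = 5868 Hz.

(a) f₀ = 173.1 Hz  (b) Q = 0.02949  (c) BW = 5868 Hz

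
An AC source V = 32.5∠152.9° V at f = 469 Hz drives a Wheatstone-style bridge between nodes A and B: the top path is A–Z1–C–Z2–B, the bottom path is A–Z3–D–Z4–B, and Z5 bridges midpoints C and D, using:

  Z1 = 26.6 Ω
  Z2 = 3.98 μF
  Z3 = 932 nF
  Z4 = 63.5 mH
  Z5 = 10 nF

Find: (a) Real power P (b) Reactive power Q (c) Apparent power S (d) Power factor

Step 1 — Angular frequency: ω = 2π·f = 2π·469 = 2947 rad/s.
Step 2 — Component impedances:
  Z1: Z = R = 26.6 Ω
  Z2: Z = 1/(jωC) = -j/(ω·C) = 0 - j85.26 Ω
  Z3: Z = 1/(jωC) = -j/(ω·C) = 0 - j364.1 Ω
  Z4: Z = jωL = j·2947·0.0635 = 0 + j187.1 Ω
  Z5: Z = 1/(jωC) = -j/(ω·C) = 0 - j3.393e+04 Ω
Step 3 — Bridge requires nodal analysis (the Z5 bridge couples midpoints C and D, so the two paths cannot be reduced to a simple series/parallel combination). Setting node B to ground and injecting 1 A at node A, the 3-node admittance system at A, C, D solves to V_A = Z_AB = 11.94 - j58.34 Ω = 59.55∠-78.4° Ω.
Step 4 — Source phasor: V = 32.5∠152.9° V = -28.93 + j14.81 V.
Step 5 — Current: I = V / Z = -0.341 - j0.4261 A = 0.5458∠-128.7° A.
Step 6 — Complex power: S = V·I* = 3.557 - j17.38 VA.
Step 7 — Real power: P = Re(S) = 3.557 W.
Step 8 — Reactive power: Q = Im(S) = -17.38 VAR.
Step 9 — Apparent power: |S| = 17.74 VA.
Step 10 — Power factor: PF = P/|S| = 0.2006 (leading).

(a) P = 3.557 W  (b) Q = -17.38 VAR  (c) S = 17.74 VA  (d) PF = 0.2006 (leading)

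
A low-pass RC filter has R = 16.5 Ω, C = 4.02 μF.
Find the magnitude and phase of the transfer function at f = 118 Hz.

Step 1 — Angular frequency: ω = 2π·118 = 741.4 rad/s.
Step 2 — Transfer function: H(jω) = 1/(1 + jωRC).
Step 3 — Denominator: 1 + jωRC = 1 + j·741.4·16.5·4.02e-06 = 1 + j0.04918.
Step 4 — H = 0.9976 - j0.04906.
Step 5 — Magnitude: |H| = 0.9988 (-0.0 dB); phase: φ = -2.8°.

|H| = 0.9988 (-0.0 dB), φ = -2.8°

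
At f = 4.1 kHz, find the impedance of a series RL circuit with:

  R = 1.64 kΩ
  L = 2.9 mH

Step 1 — Angular frequency: ω = 2π·f = 2π·4100 = 2.576e+04 rad/s.
Step 2 — Component impedances:
  R: Z = R = 1640 Ω
  L: Z = jωL = j·2.576e+04·0.0029 = 0 + j74.71 Ω
Step 3 — Series combination: Z_total = R + L = 1640 + j74.71 Ω = 1642∠2.6° Ω.

Z = 1640 + j74.71 Ω = 1642∠2.6° Ω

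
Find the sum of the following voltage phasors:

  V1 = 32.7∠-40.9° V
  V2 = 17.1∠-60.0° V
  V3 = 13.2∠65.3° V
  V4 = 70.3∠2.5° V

Step 1 — Convert each phasor to rectangular form:
  V1 = 32.7·(cos(-40.9°) + j·sin(-40.9°)) = 24.72 - j21.41 V
  V2 = 17.1·(cos(-60.0°) + j·sin(-60.0°)) = 8.55 - j14.81 V
  V3 = 13.2·(cos(65.3°) + j·sin(65.3°)) = 5.516 + j11.99 V
  V4 = 70.3·(cos(2.5°) + j·sin(2.5°)) = 70.23 + j3.066 V
Step 2 — Sum components: V_total = 109 - j21.16 V.
Step 3 — Convert to polar: |V_total| = 111.1 V, ∠V_total = -11.0°.

V_total = 111.1∠-11.0° V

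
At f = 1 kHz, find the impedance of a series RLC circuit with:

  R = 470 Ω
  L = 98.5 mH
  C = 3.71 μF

Step 1 — Angular frequency: ω = 2π·f = 2π·1000 = 6283 rad/s.
Step 2 — Component impedances:
  R: Z = R = 470 Ω
  L: Z = jωL = j·6283·0.0985 = 0 + j618.9 Ω
  C: Z = 1/(jωC) = -j/(ω·C) = 0 - j42.9 Ω
Step 3 — Series combination: Z_total = R + L + C = 470 + j576 Ω = 743.4∠50.8° Ω.

Z = 470 + j576 Ω = 743.4∠50.8° Ω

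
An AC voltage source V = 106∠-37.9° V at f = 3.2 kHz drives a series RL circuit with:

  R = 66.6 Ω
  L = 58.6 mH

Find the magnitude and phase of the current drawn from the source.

Step 1 — Angular frequency: ω = 2π·f = 2π·3200 = 2.011e+04 rad/s.
Step 2 — Component impedances:
  R: Z = R = 66.6 Ω
  L: Z = jωL = j·2.011e+04·0.0586 = 0 + j1178 Ω
Step 3 — Series combination: Z_total = R + L = 66.6 + j1178 Ω = 1180∠86.8° Ω.
Step 4 — Source phasor: V = 106∠-37.9° V = 83.64 - j65.11 V.
Step 5 — Ohm's law: I = V / Z_total = (83.64 - j65.11) / (66.6 + j1178) = -0.05109 - j0.07388 A.
Step 6 — Convert to polar: |I| = 0.08982 A, ∠I = -124.7°.

I = 0.08982∠-124.7° A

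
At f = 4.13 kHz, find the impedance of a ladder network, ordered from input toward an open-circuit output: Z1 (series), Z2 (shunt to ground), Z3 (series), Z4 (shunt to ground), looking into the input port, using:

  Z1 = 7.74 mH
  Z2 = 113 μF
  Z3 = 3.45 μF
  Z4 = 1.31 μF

Step 1 — Angular frequency: ω = 2π·f = 2π·4130 = 2.595e+04 rad/s.
Step 2 — Component impedances:
  Z1: Z = jωL = j·2.595e+04·0.00774 = 0 + j200.8 Ω
  Z2: Z = 1/(jωC) = -j/(ω·C) = 0 - j0.341 Ω
  Z3: Z = 1/(jωC) = -j/(ω·C) = 0 - j11.17 Ω
  Z4: Z = 1/(jωC) = -j/(ω·C) = 0 - j29.42 Ω
Step 3 — Ladder network (open output): work backward from the far end, alternating series and parallel combinations. Z_in = 0 + j200.5 Ω = 200.5∠90.0° Ω.

Z = 0 + j200.5 Ω = 200.5∠90.0° Ω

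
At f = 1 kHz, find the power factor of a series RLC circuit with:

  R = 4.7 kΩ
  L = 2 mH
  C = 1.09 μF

Step 1 — Angular frequency: ω = 2π·f = 2π·1000 = 6283 rad/s.
Step 2 — Component impedances:
  R: Z = R = 4700 Ω
  L: Z = jωL = j·6283·0.002 = 0 + j12.57 Ω
  C: Z = 1/(jωC) = -j/(ω·C) = 0 - j146 Ω
Step 3 — Series combination: Z_total = R + L + C = 4700 - j133.4 Ω = 4702∠-1.6° Ω.
Step 4 — Power factor: PF = cos(φ) = Re(Z)/|Z| = 4700/4702 = 0.9996.
Step 5 — Type: Im(Z) = -133.4 ⇒ leading (phase φ = -1.6°).

PF = 0.9996 (leading, φ = -1.6°)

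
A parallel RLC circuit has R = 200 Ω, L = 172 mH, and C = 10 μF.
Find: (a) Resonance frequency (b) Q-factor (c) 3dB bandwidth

Step 1 — Resonance: ω₀ = 1/√(LC) = 1/√(0.172·1e-05) = 762.5 rad/s.
Step 2 — f₀ = ω₀/(2π) = 121.4 Hz.
Step 3 — Parallel Q: Q = R/(ω₀L) = 200/(762.5·0.172) = 1.525.
Step 4 — Bandwidth: Δω = ω₀/Q = 500 rad/s; BW = Δω/(2π) = 79.58 Hz.

(a) f₀ = 121.4 Hz  (b) Q = 1.525  (c) BW = 79.58 Hz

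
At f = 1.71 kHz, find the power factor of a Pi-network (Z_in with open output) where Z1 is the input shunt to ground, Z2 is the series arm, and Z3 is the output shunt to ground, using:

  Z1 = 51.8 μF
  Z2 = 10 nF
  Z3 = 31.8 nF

Step 1 — Angular frequency: ω = 2π·f = 2π·1710 = 1.074e+04 rad/s.
Step 2 — Component impedances:
  Z1: Z = 1/(jωC) = -j/(ω·C) = 0 - j1.797 Ω
  Z2: Z = 1/(jωC) = -j/(ω·C) = 0 - j9307 Ω
  Z3: Z = 1/(jωC) = -j/(ω·C) = 0 - j2927 Ω
Step 3 — With open output, the series arm Z2 and the output shunt Z3 appear in series to ground: Z2 + Z3 = 0 - j1.223e+04 Ω.
Step 4 — Parallel with input shunt Z1: Z_in = Z1 || (Z2 + Z3) = 0 - j1.797 Ω = 1.797∠-90.0° Ω.
Step 5 — Power factor: PF = cos(φ) = Re(Z)/|Z| = 0/1.797 = 0.
Step 6 — Type: Im(Z) = -1.797 ⇒ leading (phase φ = -90.0°).

PF = 0 (leading, φ = -90.0°)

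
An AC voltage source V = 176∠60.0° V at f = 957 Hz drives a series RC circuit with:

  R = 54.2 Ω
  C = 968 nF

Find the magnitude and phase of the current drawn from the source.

Step 1 — Angular frequency: ω = 2π·f = 2π·957 = 6013 rad/s.
Step 2 — Component impedances:
  R: Z = R = 54.2 Ω
  C: Z = 1/(jωC) = -j/(ω·C) = 0 - j171.8 Ω
Step 3 — Series combination: Z_total = R + C = 54.2 - j171.8 Ω = 180.2∠-72.5° Ω.
Step 4 — Source phasor: V = 176∠60.0° V = 88 + j152.4 V.
Step 5 — Ohm's law: I = V / Z_total = (88 + j152.4) / (54.2 - j171.8) = -0.6599 + j0.7204 A.
Step 6 — Convert to polar: |I| = 0.977 A, ∠I = 132.5°.

I = 0.977∠132.5° A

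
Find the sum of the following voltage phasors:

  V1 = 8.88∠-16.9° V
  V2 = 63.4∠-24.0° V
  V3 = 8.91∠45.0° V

Step 1 — Convert each phasor to rectangular form:
  V1 = 8.88·(cos(-16.9°) + j·sin(-16.9°)) = 8.497 - j2.581 V
  V2 = 63.4·(cos(-24.0°) + j·sin(-24.0°)) = 57.92 - j25.79 V
  V3 = 8.91·(cos(45.0°) + j·sin(45.0°)) = 6.3 + j6.3 V
Step 2 — Sum components: V_total = 72.72 - j22.07 V.
Step 3 — Convert to polar: |V_total| = 75.99 V, ∠V_total = -16.9°.

V_total = 75.99∠-16.9° V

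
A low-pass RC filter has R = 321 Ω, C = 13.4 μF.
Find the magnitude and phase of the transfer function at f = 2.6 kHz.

Step 1 — Angular frequency: ω = 2π·2600 = 1.634e+04 rad/s.
Step 2 — Transfer function: H(jω) = 1/(1 + jωRC).
Step 3 — Denominator: 1 + jωRC = 1 + j·1.634e+04·321·1.34e-05 = 1 + j70.27.
Step 4 — H = 0.0002025 - j0.01423.
Step 5 — Magnitude: |H| = 0.01423 (-36.9 dB); phase: φ = -89.2°.

|H| = 0.01423 (-36.9 dB), φ = -89.2°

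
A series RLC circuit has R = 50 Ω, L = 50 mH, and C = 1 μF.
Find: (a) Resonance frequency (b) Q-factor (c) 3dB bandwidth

Step 1 — Resonance: ω₀ = 1/√(LC) = 1/√(0.05·1e-06) = 4472 rad/s.
Step 2 — f₀ = ω₀/(2π) = 711.8 Hz.
Step 3 — Series Q: Q = ω₀L/R = 4472·0.05/50 = 4.472.
Step 4 — Bandwidth: Δω = ω₀/Q = 1000 rad/s; BW = Δω/(2π) = 159.2 Hz.

(a) f₀ = 711.8 Hz  (b) Q = 4.472  (c) BW = 159.2 Hz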